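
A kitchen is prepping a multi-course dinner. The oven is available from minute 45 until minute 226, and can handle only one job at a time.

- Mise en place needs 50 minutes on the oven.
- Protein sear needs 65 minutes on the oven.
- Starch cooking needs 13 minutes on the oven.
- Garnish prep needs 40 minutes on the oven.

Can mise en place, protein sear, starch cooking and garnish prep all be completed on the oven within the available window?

Yes

The oven window is 226 − 45 = 181 minutes.
Running back to back, the jobs need 50 + 65 + 13 + 40 = 168 minutes on the oven.
Since 168 ≤ 181, they fit within the window.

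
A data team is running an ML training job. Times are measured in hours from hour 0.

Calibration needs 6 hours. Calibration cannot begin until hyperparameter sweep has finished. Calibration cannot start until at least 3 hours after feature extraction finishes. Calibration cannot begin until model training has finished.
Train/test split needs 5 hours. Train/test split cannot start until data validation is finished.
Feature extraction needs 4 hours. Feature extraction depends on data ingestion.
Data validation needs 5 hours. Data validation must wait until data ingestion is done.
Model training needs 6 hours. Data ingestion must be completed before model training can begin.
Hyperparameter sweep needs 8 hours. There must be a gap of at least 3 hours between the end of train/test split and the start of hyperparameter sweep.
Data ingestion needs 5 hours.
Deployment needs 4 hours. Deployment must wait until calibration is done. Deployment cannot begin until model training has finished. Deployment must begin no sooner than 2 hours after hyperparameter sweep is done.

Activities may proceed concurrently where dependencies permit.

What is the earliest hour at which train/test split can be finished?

Nothing blocks data ingestion, so it runs from hour 0 to hour 5.
Data validation cannot begin until data ingestion (finishes hour 5). It runs from hour 5 to 5 + 5 = hour 10.
Train/test split cannot begin until data validation (finishes hour 10). It runs from hour 10 to 10 + 5 = hour 15.

15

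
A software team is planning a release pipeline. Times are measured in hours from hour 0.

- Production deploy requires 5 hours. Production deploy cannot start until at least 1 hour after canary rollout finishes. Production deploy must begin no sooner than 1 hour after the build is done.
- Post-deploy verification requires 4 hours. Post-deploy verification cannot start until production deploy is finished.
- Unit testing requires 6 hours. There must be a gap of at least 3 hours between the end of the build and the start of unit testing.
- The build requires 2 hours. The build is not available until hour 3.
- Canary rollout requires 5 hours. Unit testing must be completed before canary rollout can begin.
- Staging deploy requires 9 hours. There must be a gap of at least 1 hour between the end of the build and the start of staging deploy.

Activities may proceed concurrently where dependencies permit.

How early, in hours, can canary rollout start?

After its own release at hour 3, the build can start at hour 3 and finishes at hour 5.
After the build (finishes hour 5, plus 3-hour gap → hour 8), unit testing can start at hour 8 and finishes at hour 14.
Canary rollout waits on unit testing (finishes hour 14), so the earliest it can start is hour 14.

14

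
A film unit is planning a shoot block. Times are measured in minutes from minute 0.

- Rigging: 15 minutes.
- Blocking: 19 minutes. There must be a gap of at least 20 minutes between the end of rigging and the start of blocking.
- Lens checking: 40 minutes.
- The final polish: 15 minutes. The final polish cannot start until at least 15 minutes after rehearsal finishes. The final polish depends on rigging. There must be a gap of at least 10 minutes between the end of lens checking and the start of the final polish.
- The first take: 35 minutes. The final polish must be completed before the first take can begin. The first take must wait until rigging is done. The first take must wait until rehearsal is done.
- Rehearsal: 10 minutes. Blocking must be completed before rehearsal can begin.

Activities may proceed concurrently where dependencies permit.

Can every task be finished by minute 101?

No

Nothing blocks lens checking, so it runs from minute 0 to minute 40.
Rigging can start immediately at minute 0; it finishes at minute 15.
Blocking waits on rigging (finishes minute 15, plus 20-minute gap → minute 35), so it starts at minute 35 and finishes at 35 + 19 = minute 54.
After blocking (finishes minute 54), rehearsal can start at minute 54 and finishes at minute 64.
The final polish cannot start until rehearsal (finishes minute 64, plus 15-minute gap → minute 79); rigging (finishes minute 15); lens checking (finishes minute 40, plus 10-minute gap → minute 50). The controlling bound is minute 79, so the final polish finishes at 79 + 15 = minute 94.
The first take needs all of the final polish (finishes minute 94); rigging (finishes minute 15); rehearsal (finishes minute 64). That puts its earliest start at minute 94; it finishes at 94 + 35 = minute 129.
The earliest everything can be done is minute 129, which is after the deadline of 101, so it is not possible.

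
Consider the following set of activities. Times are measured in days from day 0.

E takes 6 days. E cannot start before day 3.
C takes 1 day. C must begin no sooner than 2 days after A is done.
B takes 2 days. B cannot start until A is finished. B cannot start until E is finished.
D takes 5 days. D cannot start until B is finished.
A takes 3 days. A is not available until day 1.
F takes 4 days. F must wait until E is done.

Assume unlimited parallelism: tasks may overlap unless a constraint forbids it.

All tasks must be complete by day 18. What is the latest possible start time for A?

8

Nothing follows D; the deadline of day 18 is its only limit. It must start by 18 − 5 = day 13.
Since D (must start by day 13) depends on it, B must finish by day 13. Backing off its 2-day duration gives a latest start of day 11.
C must finish by day 18; it takes 1 day, so it must start by 18 − 1 = day 17.
For A: B (must start by day 11); C (must start by day 17, minus 2-day gap → day 15). The most restrictive is day 11; with a 3-day duration, A must start by day 8.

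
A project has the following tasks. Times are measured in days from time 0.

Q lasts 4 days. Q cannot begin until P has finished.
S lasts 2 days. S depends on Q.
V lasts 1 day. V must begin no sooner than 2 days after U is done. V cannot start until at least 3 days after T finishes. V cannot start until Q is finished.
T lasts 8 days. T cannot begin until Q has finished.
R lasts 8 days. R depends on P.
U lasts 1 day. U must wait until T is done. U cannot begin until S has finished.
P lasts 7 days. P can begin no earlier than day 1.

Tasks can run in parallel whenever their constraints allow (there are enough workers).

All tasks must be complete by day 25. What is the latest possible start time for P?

V has no dependents, so it just needs to finish by day 25. Starting by 25 − 1 = day 24 achieves that.
U has to be done before V (must start by day 24, minus 2-day gap → day 22). That means finishing by day 22, i.e. starting by 22 − 1 = day 21.
S feeds into U (must start by day 21); so S must finish by day 21 and therefore start by day 19.
For T: U (must start by day 21); V (must start by day 24, minus 3-day gap → day 21). The most restrictive is day 21; with an 8-day duration, T must start by day 13.
For Q: S (must start by day 19); T (must start by day 13); V (must start by day 24). The most restrictive is day 13; with a 4-day duration, Q must start by day 9.
R has no dependents, so it just needs to finish by day 25. Starting by 25 − 8 = day 17 achieves that.
P has several dependents: Q (must start by day 9); R (must start by day 17). The earliest of those limits is day 9, so P must start by 9 − 7 = day 2.

2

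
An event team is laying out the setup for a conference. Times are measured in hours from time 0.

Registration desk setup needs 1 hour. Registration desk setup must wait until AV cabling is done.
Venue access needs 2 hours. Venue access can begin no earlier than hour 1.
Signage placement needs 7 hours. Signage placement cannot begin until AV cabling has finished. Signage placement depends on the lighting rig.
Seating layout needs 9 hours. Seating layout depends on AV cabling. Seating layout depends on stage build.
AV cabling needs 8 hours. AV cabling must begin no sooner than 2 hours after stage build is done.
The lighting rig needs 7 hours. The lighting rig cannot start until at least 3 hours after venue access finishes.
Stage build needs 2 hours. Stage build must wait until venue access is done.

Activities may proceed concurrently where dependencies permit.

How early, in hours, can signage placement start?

15

Venue access waits on its own release at hour 1, so it starts at hour 1 and finishes at 1 + 2 = hour 3.
The lighting rig waits on venue access (finishes hour 3, plus 3-hour gap → hour 6), so it starts at hour 6 and finishes at 6 + 7 = hour 13.
Stage build cannot begin until venue access (finishes hour 3). It runs from hour 3 to 3 + 2 = hour 5.
AV cabling waits on stage build (finishes hour 5, plus 2-hour gap → hour 7), so it starts at hour 7 and finishes at 7 + 8 = hour 15.
Signage placement waits on AV cabling (finishes hour 15); the lighting rig (finishes hour 13). The latest of these is hour 15, which is the earliest signage placement can start.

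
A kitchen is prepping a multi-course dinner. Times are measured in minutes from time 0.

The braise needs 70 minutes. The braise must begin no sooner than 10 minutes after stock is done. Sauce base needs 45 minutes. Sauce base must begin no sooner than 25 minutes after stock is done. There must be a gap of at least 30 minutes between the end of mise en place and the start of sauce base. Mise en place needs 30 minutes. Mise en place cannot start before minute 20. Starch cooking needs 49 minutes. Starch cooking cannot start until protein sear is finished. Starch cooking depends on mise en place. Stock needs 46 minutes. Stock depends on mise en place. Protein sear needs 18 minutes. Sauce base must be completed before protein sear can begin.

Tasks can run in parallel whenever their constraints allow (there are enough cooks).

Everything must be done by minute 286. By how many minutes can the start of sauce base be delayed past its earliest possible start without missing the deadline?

53

After its own release at minute 20, mise en place can start at minute 20 and finishes at minute 50.
After mise en place (finishes minute 50), stock can start at minute 50 and finishes at minute 96.
For sauce base: stock (finishes minute 96, plus 25-minute gap → minute 121); mise en place (finishes minute 50, plus 30-minute gap → minute 80). Taking the maximum gives a start of minute 121, and it finishes at 121 + 45 = minute 166.

Working backward from the deadline:
Nothing follows starch cooking; the deadline of minute 286 is its only limit. It must start by 286 − 49 = minute 237.
Protein sear feeds into starch cooking (must start by minute 237); so protein sear must finish by minute 237 and therefore start by minute 219.
Sauce base has to be done before protein sear (must start by minute 219). That means finishing by minute 219, i.e. starting by 219 − 45 = minute 174.
So sauce base can start as early as minute 121 and as late as minute 174, giving 174 − 121 = 53 minutes of slack.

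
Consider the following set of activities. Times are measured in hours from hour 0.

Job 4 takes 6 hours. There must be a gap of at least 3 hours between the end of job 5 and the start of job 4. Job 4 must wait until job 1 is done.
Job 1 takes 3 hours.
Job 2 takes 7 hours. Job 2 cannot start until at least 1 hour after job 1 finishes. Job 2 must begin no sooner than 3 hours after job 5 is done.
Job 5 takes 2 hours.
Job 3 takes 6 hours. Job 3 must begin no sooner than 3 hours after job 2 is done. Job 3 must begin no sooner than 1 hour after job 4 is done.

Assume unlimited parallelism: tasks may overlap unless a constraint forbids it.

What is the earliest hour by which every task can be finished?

Job 5 can start immediately at hour 0; it finishes at hour 2.
Job 1 has no prerequisites, so it starts at hour 0 and finishes at hour 3.
Job 4 cannot start until job 5 (finishes hour 2, plus 3-hour gap → hour 5); job 1 (finishes hour 3). The controlling bound is hour 5, so job 4 finishes at 5 + 6 = hour 11.
For job 2: job 1 (finishes hour 3, plus 1-hour gap → hour 4); job 5 (finishes hour 2, plus 3-hour gap → hour 5). Taking the maximum gives a start of hour 5, and it finishes at 5 + 7 = hour 12.
For job 3: job 2 (finishes hour 12, plus 3-hour gap → hour 15); job 4 (finishes hour 11, plus 1-hour gap → hour 12). Taking the maximum gives a start of hour 15, and it finishes at 15 + 6 = hour 21.
All tasks are finished once the last one completes. Finish times: Job 1 at 3, Job 2 at 12, Job 3 at 21, Job 4 at 11, Job 5 at 2. The latest is hour 21.

21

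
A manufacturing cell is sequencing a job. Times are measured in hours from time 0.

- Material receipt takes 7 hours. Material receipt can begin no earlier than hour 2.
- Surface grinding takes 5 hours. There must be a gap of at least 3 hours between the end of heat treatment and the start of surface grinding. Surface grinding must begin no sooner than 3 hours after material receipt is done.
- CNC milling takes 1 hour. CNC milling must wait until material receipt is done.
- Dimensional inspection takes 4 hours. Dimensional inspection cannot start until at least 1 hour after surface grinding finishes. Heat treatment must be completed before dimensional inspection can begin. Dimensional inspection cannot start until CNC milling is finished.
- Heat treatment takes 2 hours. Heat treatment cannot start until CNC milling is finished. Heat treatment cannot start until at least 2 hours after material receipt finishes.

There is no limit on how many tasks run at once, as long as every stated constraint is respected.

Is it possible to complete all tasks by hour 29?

Yes

Material receipt cannot begin until its own release at hour 2. It runs from hour 2 to 2 + 7 = hour 9.
CNC milling waits on material receipt (finishes hour 9), so it starts at hour 9 and finishes at 9 + 1 = hour 10.
Heat treatment has to wait for CNC milling (finishes hour 10); material receipt (finishes hour 9, plus 2-hour gap → hour 11). The latest of these is hour 11, so heat treatment runs hour 11 to 11 + 2 = hour 13.
For surface grinding: heat treatment (finishes hour 13, plus 3-hour gap → hour 16); material receipt (finishes hour 9, plus 3-hour gap → hour 12). Taking the maximum gives a start of hour 16, and it finishes at 16 + 5 = hour 21.
Dimensional inspection has to wait for surface grinding (finishes hour 21, plus 1-hour gap → hour 22); heat treatment (finishes hour 13); CNC milling (finishes hour 10). The latest of these is hour 22, so dimensional inspection runs hour 22 to 22 + 4 = hour 26.
Every task is finished by hour 26, which is no later than the deadline of 29, so the schedule is feasible.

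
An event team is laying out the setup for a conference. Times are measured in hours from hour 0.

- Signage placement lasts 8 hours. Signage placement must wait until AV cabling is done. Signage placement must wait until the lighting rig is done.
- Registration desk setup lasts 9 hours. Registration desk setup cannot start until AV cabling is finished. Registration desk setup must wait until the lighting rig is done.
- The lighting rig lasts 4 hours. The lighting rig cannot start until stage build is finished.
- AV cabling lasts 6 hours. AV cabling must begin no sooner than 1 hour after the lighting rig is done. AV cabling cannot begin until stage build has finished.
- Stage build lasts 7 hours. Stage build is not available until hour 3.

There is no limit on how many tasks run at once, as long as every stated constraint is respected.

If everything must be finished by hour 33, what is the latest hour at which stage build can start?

6

Nothing follows registration desk setup; the deadline of hour 33 is its only limit. It must start by 33 − 9 = hour 24.
Nothing follows signage placement; the deadline of hour 33 is its only limit. It must start by 33 − 8 = hour 25.
AV cabling must finish in time for registration desk setup (must start by hour 24); signage placement (must start by hour 25). The tightest is hour 24, so AV cabling must start by 24 − 6 = hour 18.
For the lighting rig: AV cabling (must start by hour 18, minus 1-hour gap → hour 17); registration desk setup (must start by hour 24); signage placement (must start by hour 25). The most restrictive is hour 17; with a 4-hour duration, the lighting rig must start by hour 13.
Stage build has several dependents: the lighting rig (must start by hour 13); AV cabling (must start by hour 18). The earliest of those limits is hour 13, so stage build must start by 13 − 7 = hour 6.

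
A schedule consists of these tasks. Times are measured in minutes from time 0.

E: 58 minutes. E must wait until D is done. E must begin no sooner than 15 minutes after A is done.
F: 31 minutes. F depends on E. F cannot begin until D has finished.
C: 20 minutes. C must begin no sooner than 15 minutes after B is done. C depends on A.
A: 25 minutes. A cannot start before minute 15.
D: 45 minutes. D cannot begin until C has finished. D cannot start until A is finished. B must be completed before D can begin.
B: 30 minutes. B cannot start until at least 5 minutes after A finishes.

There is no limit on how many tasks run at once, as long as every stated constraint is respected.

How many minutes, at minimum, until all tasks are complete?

244

After its own release at minute 15, A can start at minute 15 and finishes at minute 40.
B cannot begin until A (finishes minute 40, plus 5-minute gap → minute 45). It runs from minute 45 to 45 + 30 = minute 75.
C needs all of B (finishes minute 75, plus 15-minute gap → minute 90); A (finishes minute 40). That puts its earliest start at minute 90; it finishes at 90 + 20 = minute 110.
D cannot start until C (finishes minute 110); A (finishes minute 40); B (finishes minute 75). The controlling bound is minute 110, so D finishes at 110 + 45 = minute 155.
For E: D (finishes minute 155); A (finishes minute 40, plus 15-minute gap → minute 55). Taking the maximum gives a start of minute 155, and it finishes at 155 + 58 = minute 213.
F needs all of E (finishes minute 213); D (finishes minute 155). That puts its earliest start at minute 213; it finishes at 213 + 31 = minute 244.
All tasks are finished once the last one completes. Finish times: A at 40, B at 75, C at 110, D at 155, E at 213, F at 244. The latest is minute 244.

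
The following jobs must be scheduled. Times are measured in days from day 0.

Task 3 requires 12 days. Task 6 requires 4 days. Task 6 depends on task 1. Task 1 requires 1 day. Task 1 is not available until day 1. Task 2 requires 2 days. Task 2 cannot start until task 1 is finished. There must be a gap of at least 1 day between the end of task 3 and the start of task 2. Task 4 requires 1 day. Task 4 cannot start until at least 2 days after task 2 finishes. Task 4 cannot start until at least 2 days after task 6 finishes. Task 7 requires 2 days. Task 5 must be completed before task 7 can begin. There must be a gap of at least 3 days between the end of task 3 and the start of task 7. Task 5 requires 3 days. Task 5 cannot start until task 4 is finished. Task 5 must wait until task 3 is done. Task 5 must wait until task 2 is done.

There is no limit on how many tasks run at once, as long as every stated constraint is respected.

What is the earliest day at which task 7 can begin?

Task 3 has no prerequisites, so it starts at day 0 and finishes at day 12.
After its own release at day 1, task 1 can start at day 1 and finishes at day 2.
Task 6 cannot begin until task 1 (finishes day 2). It runs from day 2 to 2 + 4 = day 6.
Task 2 cannot start until task 1 (finishes day 2); task 3 (finishes day 12, plus 1-day gap → day 13). The controlling bound is day 13, so task 2 finishes at 13 + 2 = day 15.
Task 4 cannot start until task 2 (finishes day 15, plus 2-day gap → day 17); task 6 (finishes day 6, plus 2-day gap → day 8). The controlling bound is day 17, so task 4 finishes at 17 + 1 = day 18.
For task 5: task 4 (finishes day 18); task 3 (finishes day 12); task 2 (finishes day 15). Taking the maximum gives a start of day 18, and it finishes at 18 + 3 = day 21.
Task 7 waits on task 5 (finishes day 21); task 3 (finishes day 12, plus 3-day gap → day 15). The latest of these is day 21, which is the earliest task 7 can start.

21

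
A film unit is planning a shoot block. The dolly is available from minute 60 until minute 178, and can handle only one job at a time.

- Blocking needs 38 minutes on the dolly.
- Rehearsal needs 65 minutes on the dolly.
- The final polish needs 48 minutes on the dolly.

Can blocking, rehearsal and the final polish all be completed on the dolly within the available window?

No

The dolly window is 178 − 60 = 118 minutes.
Running back to back, the jobs need 38 + 65 + 48 = 151 minutes on the dolly.
Since 151 > 118, they cannot all fit.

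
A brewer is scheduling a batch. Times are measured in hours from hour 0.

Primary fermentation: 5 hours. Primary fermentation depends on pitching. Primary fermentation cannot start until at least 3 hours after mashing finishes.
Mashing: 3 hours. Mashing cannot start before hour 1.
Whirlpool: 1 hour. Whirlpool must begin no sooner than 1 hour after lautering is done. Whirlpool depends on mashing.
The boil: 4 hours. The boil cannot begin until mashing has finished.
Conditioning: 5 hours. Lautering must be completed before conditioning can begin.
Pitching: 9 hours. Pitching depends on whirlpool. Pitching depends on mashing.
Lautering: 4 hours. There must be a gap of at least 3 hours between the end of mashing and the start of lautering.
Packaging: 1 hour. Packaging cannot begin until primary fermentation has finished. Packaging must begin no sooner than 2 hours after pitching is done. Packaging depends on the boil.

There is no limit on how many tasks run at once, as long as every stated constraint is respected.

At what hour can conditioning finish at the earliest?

16

Mashing cannot begin until its own release at hour 1. It runs from hour 1 to 1 + 3 = hour 4.
After mashing (finishes hour 4, plus 3-hour gap → hour 7), lautering can start at hour 7 and finishes at hour 11.
Conditioning waits on lautering (finishes hour 11), so it starts at hour 11 and finishes at 11 + 5 = hour 16.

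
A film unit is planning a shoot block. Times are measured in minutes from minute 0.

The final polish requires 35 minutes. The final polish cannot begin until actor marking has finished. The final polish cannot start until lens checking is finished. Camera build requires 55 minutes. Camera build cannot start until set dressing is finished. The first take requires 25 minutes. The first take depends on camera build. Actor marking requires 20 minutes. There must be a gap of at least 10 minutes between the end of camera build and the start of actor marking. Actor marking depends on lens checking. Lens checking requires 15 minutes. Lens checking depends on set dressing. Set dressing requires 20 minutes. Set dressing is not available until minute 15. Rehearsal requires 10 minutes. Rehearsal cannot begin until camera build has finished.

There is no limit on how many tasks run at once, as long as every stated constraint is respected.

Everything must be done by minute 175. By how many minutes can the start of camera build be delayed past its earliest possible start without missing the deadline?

20

Set dressing cannot begin until its own release at minute 15. It runs from minute 15 to 15 + 20 = minute 35.
Camera build cannot begin until set dressing (finishes minute 35). It runs from minute 35 to 35 + 55 = minute 90.

Working backward from the deadline:
The final polish has no dependents, so it just needs to finish by minute 175. Starting by 175 − 35 = minute 140 achieves that.
Actor marking feeds into the final polish (must start by minute 140); so actor marking must finish by minute 140 and therefore start by minute 120.
Rehearsal has no dependents, so it just needs to finish by minute 175. Starting by 175 − 10 = minute 165 achieves that.
The first take has no dependents, so it just needs to finish by minute 175. Starting by 175 − 25 = minute 150 achieves that.
Camera build feeds actor marking (must start by minute 120, minus 10-minute gap → minute 110); rehearsal (must start by minute 165); the first take (must start by minute 150). Taking the minimum, camera build must finish by minute 110 and start by 110 − 55 = minute 55.
So camera build can start as early as minute 35 and as late as minute 55, giving 55 − 35 = 20 minutes of slack.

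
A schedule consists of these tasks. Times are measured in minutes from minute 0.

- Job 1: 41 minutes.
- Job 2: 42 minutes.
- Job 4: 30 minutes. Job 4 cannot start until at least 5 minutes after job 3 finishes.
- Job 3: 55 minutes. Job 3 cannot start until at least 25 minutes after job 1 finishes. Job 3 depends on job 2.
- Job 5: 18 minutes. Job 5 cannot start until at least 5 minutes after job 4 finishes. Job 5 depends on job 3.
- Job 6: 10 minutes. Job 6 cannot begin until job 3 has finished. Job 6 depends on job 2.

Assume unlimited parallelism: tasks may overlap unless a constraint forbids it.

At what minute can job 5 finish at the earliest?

179

Nothing blocks job 2, so it runs from minute 0 to minute 42.
Nothing blocks job 1, so it runs from minute 0 to minute 41.
Job 3 has to wait for job 1 (finishes minute 41, plus 25-minute gap → minute 66); job 2 (finishes minute 42). The latest of these is minute 66, so job 3 runs minute 66 to 66 + 55 = minute 121.
After job 3 (finishes minute 121, plus 5-minute gap → minute 126), job 4 can start at minute 126 and finishes at minute 156.
For job 5: job 4 (finishes minute 156, plus 5-minute gap → minute 161); job 3 (finishes minute 121). Taking the maximum gives a start of minute 161, and it finishes at 161 + 18 = minute 179.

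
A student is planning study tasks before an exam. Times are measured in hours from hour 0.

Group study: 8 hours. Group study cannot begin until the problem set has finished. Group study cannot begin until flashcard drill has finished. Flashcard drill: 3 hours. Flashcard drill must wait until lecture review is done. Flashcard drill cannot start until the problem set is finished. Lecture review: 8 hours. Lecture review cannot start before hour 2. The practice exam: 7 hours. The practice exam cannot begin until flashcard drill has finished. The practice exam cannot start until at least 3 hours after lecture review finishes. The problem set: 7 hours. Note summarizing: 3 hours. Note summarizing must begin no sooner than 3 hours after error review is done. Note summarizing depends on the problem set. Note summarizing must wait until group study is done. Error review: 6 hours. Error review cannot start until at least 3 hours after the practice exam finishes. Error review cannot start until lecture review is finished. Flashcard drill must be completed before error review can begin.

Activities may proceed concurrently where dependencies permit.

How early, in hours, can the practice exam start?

The problem set can start immediately at hour 0; it finishes at hour 7.
Lecture review cannot begin until its own release at hour 2. It runs from hour 2 to 2 + 8 = hour 10.
Flashcard drill needs all of lecture review (finishes hour 10); the problem set (finishes hour 7). That puts its earliest start at hour 10; it finishes at 10 + 3 = hour 13.
The practice exam waits on flashcard drill (finishes hour 13); lecture review (finishes hour 10, plus 3-hour gap → hour 13). The latest of these is hour 13, which is the earliest the practice exam can start.

13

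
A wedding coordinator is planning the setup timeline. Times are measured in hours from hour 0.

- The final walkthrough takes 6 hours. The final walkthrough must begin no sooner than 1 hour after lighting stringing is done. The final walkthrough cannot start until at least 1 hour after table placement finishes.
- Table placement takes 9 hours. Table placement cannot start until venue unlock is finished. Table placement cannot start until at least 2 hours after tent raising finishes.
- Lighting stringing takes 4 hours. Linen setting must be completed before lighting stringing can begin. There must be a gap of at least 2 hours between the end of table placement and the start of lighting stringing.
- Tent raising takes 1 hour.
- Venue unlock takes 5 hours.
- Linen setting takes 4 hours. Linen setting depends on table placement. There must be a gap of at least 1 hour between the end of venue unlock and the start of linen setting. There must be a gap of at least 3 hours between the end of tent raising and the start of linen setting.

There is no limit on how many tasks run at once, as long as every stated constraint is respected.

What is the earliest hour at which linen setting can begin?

14

Nothing blocks tent raising, so it runs from hour 0 to hour 1.
Venue unlock can start immediately at hour 0; it finishes at hour 5.
Table placement has to wait for venue unlock (finishes hour 5); tent raising (finishes hour 1, plus 2-hour gap → hour 3). The latest of these is hour 5, so table placement runs hour 5 to 5 + 9 = hour 14.
Linen setting waits on table placement (finishes hour 14); venue unlock (finishes hour 5, plus 1-hour gap → hour 6); tent raising (finishes hour 1, plus 3-hour gap → hour 4). The latest of these is hour 14, which is the earliest linen setting can start.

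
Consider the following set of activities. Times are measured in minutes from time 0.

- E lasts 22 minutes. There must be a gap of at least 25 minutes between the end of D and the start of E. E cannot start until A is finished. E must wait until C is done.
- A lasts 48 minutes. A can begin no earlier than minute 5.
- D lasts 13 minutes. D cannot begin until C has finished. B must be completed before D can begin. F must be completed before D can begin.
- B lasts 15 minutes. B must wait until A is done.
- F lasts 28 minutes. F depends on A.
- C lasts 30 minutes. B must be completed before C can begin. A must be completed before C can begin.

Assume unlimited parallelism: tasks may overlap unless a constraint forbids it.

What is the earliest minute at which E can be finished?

A cannot begin until its own release at minute 5. It runs from minute 5 to 5 + 48 = minute 53.
After A (finishes minute 53), F can start at minute 53 and finishes at minute 81.
After A (finishes minute 53), B can start at minute 53 and finishes at minute 68.
For C: B (finishes minute 68); A (finishes minute 53). Taking the maximum gives a start of minute 68, and it finishes at 68 + 30 = minute 98.
D has to wait for C (finishes minute 98); B (finishes minute 68); F (finishes minute 81). The latest of these is minute 98, so D runs minute 98 to 98 + 13 = minute 111.
For E: D (finishes minute 111, plus 25-minute gap → minute 136); A (finishes minute 53); C (finishes minute 98). Taking the maximum gives a start of minute 136, and it finishes at 136 + 22 = minute 158.

158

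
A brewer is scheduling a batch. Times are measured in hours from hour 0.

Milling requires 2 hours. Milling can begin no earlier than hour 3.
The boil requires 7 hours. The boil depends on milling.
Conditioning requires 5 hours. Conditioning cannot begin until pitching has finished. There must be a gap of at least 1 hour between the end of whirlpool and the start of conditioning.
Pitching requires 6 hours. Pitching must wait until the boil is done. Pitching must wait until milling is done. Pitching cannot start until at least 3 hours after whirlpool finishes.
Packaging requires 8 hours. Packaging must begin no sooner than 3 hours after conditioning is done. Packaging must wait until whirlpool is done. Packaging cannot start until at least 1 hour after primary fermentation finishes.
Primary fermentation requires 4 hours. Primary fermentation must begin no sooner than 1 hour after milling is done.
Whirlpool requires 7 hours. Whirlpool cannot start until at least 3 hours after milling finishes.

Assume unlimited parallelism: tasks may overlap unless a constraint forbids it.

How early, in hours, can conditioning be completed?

Milling waits on its own release at hour 3, so it starts at hour 3 and finishes at 3 + 2 = hour 5.
After milling (finishes hour 5, plus 3-hour gap → hour 8), whirlpool can start at hour 8 and finishes at hour 15.
The boil waits on milling (finishes hour 5), so it starts at hour 5 and finishes at 5 + 7 = hour 12.
Pitching needs all of the boil (finishes hour 12); milling (finishes hour 5); whirlpool (finishes hour 15, plus 3-hour gap → hour 18). That puts its earliest start at hour 18; it finishes at 18 + 6 = hour 24.
Conditioning has to wait for pitching (finishes hour 24); whirlpool (finishes hour 15, plus 1-hour gap → hour 16). The latest of these is hour 24, so conditioning runs hour 24 to 24 + 5 = hour 29.

29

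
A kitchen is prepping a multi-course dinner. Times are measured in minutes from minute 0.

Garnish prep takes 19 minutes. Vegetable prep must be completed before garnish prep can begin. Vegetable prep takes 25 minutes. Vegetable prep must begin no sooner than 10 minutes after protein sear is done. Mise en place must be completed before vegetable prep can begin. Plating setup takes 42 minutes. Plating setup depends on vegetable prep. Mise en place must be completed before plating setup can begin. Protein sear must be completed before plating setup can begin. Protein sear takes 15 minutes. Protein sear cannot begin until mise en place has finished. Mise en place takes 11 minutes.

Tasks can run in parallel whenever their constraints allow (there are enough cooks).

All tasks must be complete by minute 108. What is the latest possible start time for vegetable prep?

To finish by minute 108, plating setup (duration 42) must start no later than minute 66.
To finish by minute 108, garnish prep (duration 19) must start no later than minute 89.
Vegetable prep must finish in time for plating setup (must start by minute 66); garnish prep (must start by minute 89). The tightest is minute 66, so vegetable prep must start by 66 − 25 = minute 41.

41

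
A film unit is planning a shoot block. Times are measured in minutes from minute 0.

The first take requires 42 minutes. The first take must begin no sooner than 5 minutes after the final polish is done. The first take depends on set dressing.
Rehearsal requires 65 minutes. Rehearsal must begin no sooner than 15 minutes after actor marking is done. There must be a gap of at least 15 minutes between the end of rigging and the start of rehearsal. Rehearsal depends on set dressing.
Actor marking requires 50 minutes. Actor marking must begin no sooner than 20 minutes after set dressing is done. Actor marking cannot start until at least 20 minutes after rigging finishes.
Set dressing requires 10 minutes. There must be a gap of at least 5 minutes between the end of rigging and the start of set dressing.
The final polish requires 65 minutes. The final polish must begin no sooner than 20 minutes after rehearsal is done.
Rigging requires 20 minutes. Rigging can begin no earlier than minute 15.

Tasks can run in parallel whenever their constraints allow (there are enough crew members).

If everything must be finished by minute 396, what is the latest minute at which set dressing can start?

Nothing follows the first take; the deadline of minute 396 is its only limit. It must start by 396 − 42 = minute 354.
The final polish must finish before the first take (must start by minute 354, minus 5-minute gap → minute 349). With a 65-minute duration, the final polish must start by 349 − 65 = minute 284.
Since the final polish (must start by minute 284, minus 20-minute gap → minute 264) depends on it, rehearsal must finish by minute 264. Backing off its 65-minute duration gives a latest start of minute 199.
Since rehearsal (must start by minute 199, minus 15-minute gap → minute 184) depends on it, actor marking must finish by minute 184. Backing off its 50-minute duration gives a latest start of minute 134.
Set dressing must finish in time for actor marking (must start by minute 134, minus 20-minute gap → minute 114); rehearsal (must start by minute 199); the first take (must start by minute 354). The tightest is minute 114, so set dressing must start by 114 − 10 = minute 104.

104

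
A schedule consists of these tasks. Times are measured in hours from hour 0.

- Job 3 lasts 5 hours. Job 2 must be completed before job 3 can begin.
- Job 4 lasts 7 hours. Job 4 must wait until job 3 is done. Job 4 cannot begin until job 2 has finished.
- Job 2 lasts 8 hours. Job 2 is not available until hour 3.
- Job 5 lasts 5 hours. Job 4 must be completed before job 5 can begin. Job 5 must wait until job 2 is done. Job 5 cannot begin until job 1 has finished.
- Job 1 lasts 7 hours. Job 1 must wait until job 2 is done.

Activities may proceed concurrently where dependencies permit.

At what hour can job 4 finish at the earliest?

Job 2 cannot begin until its own release at hour 3. It runs from hour 3 to 3 + 8 = hour 11.
Job 3 waits on job 2 (finishes hour 11), so it starts at hour 11 and finishes at 11 + 5 = hour 16.
Job 4 cannot start until job 3 (finishes hour 16); job 2 (finishes hour 11). The controlling bound is hour 16, so job 4 finishes at 16 + 7 = hour 23.

23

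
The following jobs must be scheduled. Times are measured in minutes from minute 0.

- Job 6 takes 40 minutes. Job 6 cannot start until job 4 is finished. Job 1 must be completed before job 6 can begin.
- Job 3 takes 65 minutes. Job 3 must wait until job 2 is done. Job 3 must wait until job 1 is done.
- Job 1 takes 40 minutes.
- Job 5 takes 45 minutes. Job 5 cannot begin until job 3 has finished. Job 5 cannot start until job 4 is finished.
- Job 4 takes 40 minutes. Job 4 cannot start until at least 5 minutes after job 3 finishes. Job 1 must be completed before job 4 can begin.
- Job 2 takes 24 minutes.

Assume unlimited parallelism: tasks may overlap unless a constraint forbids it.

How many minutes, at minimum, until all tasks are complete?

Nothing blocks job 2, so it runs from minute 0 to minute 24.
Job 1 can start immediately at minute 0; it finishes at minute 40.
Job 3 needs all of job 2 (finishes minute 24); job 1 (finishes minute 40). That puts its earliest start at minute 40; it finishes at 40 + 65 = minute 105.
Job 4 has to wait for job 3 (finishes minute 105, plus 5-minute gap → minute 110); job 1 (finishes minute 40). The latest of these is minute 110, so job 4 runs minute 110 to 110 + 40 = minute 150.
Job 6 cannot start until job 4 (finishes minute 150); job 1 (finishes minute 40). The controlling bound is minute 150, so job 6 finishes at 150 + 40 = minute 190.
For job 5: job 3 (finishes minute 105); job 4 (finishes minute 150). Taking the maximum gives a start of minute 150, and it finishes at 150 + 45 = minute 195.
All tasks are finished once the last one completes. Finish times: Job 1 at 40, Job 2 at 24, Job 3 at 105, Job 4 at 150, Job 5 at 195, Job 6 at 190. The latest is minute 195.

195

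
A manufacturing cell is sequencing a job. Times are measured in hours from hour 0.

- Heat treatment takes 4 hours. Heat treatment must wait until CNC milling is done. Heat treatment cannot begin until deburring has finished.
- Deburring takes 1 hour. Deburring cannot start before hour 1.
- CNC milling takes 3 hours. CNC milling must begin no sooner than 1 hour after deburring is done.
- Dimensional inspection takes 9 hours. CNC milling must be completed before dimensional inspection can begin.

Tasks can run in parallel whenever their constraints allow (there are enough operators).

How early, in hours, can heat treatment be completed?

10

After its own release at hour 1, deburring can start at hour 1 and finishes at hour 2.
CNC milling cannot begin until deburring (finishes hour 2, plus 1-hour gap → hour 3). It runs from hour 3 to 3 + 3 = hour 6.
Heat treatment needs all of CNC milling (finishes hour 6); deburring (finishes hour 2). That puts its earliest start at hour 6; it finishes at 6 + 4 = hour 10.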